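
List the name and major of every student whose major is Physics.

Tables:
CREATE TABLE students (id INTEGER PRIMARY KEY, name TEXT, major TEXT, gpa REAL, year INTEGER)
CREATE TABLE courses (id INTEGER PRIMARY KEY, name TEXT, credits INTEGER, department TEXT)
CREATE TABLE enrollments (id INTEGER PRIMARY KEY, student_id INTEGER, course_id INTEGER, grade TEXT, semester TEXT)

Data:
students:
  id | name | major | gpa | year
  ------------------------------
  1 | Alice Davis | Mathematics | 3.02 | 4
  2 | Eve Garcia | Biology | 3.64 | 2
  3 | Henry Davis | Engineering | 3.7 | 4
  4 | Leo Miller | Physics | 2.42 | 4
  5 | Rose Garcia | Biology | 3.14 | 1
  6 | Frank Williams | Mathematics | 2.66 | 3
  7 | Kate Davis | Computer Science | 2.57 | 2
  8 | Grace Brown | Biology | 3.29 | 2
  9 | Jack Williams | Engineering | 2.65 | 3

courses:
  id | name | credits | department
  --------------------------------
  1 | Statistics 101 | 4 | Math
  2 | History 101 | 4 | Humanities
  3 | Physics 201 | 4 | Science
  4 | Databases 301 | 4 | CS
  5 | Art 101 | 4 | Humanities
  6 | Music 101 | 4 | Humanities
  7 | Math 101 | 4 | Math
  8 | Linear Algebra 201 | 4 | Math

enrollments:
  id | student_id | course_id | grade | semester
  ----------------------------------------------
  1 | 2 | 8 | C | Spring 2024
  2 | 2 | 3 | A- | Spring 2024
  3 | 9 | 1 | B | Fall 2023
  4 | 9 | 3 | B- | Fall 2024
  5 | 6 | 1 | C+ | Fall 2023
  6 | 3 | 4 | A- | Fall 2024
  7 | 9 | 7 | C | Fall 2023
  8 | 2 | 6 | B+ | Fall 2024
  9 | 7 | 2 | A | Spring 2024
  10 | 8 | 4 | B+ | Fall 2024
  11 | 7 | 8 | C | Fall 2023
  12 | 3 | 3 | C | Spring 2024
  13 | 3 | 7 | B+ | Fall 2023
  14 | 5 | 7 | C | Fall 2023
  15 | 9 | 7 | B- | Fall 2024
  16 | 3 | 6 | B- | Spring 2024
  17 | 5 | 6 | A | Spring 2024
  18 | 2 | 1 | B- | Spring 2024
SELECT name, major FROM students WHERE major = 'Physics'

Execution result:
name | major
Leo Miller | Physics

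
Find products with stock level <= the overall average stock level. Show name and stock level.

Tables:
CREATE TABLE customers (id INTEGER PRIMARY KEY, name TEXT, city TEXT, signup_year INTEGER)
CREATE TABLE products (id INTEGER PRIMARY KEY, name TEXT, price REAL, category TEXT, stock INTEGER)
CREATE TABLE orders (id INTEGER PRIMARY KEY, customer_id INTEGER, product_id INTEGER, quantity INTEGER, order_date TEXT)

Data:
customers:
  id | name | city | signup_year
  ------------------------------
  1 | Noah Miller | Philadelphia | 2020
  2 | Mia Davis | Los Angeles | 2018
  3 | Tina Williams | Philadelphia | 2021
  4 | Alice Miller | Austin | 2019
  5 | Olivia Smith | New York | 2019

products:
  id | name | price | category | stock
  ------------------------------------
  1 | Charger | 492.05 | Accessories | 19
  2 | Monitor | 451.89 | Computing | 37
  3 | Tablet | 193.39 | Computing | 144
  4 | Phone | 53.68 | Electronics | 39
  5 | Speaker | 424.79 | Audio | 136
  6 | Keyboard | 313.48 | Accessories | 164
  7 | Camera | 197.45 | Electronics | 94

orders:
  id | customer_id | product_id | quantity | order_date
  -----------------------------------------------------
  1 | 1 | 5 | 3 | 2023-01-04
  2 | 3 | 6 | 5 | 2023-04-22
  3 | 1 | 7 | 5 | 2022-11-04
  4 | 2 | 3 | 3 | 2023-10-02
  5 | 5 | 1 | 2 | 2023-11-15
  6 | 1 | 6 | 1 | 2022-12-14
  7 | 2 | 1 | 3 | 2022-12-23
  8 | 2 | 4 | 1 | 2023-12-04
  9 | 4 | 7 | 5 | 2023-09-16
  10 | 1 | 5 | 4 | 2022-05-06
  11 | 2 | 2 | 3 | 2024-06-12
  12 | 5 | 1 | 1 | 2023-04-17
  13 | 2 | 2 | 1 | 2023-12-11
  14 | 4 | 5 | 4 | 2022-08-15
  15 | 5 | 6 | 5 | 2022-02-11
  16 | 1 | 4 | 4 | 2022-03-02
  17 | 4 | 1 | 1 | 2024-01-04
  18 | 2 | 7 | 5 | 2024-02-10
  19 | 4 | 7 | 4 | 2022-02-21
SELECT name, stock FROM products WHERE stock <= (SELECT AVG(stock) FROM products)

Execution result:
name | stock
Charger | 19
Monitor | 37
Phone | 39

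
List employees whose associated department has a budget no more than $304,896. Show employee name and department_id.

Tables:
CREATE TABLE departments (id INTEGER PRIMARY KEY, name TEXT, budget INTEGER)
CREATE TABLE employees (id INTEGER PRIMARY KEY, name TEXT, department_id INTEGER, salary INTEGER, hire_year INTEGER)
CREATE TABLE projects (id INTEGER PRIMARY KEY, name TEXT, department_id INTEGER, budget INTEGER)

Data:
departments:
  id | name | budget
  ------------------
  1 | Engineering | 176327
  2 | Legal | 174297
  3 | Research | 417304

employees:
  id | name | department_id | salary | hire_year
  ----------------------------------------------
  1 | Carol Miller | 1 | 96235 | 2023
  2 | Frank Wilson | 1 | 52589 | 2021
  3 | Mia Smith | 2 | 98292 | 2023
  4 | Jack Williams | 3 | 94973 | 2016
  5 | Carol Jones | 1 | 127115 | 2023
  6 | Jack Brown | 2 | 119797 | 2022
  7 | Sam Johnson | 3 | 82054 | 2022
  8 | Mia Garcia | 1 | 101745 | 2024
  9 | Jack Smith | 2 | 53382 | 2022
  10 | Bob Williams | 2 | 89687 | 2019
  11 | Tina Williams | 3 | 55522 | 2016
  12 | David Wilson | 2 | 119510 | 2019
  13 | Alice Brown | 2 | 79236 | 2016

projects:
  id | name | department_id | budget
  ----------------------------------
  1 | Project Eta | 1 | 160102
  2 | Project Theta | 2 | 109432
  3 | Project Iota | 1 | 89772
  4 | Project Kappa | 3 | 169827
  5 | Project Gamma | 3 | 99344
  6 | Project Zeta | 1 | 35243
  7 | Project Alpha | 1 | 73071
SELECT name, department_id FROM employees WHERE department_id IN (SELECT id FROM departments WHERE budget <= 304896)

Execution result:
name | department_id
Carol Miller | 1
Frank Wilson | 1
Mia Smith | 2
Carol Jones | 1
Jack Brown | 2
Mia Garcia | 1
Jack Smith | 2
Bob Williams | 2
David Wilson | 2
Alice Brown | 2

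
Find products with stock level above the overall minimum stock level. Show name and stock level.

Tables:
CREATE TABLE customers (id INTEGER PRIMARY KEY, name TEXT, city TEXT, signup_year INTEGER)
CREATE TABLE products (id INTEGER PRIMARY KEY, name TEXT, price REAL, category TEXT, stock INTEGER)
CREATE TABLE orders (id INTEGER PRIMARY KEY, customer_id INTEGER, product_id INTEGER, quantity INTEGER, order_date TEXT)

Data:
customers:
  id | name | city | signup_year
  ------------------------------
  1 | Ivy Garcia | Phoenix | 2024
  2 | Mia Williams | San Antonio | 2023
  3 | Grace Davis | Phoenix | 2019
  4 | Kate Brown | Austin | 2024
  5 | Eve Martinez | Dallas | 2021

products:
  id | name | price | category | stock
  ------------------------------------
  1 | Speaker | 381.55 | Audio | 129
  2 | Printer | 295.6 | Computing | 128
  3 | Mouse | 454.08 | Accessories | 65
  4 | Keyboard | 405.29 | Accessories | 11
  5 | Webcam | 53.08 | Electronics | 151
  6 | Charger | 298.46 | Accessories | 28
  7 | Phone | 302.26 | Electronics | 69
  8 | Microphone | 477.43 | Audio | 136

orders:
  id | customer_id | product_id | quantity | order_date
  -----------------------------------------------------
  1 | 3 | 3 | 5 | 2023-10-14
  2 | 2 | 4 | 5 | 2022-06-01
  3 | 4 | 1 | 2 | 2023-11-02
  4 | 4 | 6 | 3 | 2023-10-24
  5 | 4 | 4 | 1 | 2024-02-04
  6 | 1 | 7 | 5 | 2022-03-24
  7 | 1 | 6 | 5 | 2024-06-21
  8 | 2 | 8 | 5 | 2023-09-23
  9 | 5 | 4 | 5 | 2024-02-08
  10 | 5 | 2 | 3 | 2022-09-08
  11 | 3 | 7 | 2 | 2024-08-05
SELECT name, stock FROM products WHERE stock > (SELECT MIN(stock) FROM products)

Execution result:
name | stock
Speaker | 129
Printer | 128
Mouse | 65
Webcam | 151
Charger | 28
Phone | 69
Microphone | 136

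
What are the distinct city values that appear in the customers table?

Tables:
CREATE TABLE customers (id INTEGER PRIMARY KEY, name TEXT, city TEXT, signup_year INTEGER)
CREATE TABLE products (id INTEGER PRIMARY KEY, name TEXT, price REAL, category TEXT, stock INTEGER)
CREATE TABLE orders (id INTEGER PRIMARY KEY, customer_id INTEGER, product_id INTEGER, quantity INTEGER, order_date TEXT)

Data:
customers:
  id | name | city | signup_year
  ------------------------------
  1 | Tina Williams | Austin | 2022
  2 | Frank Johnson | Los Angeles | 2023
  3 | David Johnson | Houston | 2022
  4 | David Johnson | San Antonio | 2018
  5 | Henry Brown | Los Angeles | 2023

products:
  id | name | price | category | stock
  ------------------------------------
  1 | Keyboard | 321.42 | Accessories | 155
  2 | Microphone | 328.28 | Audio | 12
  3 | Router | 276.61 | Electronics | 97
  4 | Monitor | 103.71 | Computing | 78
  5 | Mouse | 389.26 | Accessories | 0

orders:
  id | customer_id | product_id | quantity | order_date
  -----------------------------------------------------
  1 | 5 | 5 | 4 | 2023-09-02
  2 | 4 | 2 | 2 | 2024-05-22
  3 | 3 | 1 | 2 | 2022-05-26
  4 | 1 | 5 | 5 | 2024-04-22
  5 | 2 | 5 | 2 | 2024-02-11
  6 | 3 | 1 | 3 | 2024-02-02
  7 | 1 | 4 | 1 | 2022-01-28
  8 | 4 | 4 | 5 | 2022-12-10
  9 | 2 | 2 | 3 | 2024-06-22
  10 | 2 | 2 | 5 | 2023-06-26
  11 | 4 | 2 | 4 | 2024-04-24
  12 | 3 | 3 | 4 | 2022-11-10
SELECT DISTINCT city FROM customers

Execution result:
city
Austin
Los Angeles
Houston
San Antonio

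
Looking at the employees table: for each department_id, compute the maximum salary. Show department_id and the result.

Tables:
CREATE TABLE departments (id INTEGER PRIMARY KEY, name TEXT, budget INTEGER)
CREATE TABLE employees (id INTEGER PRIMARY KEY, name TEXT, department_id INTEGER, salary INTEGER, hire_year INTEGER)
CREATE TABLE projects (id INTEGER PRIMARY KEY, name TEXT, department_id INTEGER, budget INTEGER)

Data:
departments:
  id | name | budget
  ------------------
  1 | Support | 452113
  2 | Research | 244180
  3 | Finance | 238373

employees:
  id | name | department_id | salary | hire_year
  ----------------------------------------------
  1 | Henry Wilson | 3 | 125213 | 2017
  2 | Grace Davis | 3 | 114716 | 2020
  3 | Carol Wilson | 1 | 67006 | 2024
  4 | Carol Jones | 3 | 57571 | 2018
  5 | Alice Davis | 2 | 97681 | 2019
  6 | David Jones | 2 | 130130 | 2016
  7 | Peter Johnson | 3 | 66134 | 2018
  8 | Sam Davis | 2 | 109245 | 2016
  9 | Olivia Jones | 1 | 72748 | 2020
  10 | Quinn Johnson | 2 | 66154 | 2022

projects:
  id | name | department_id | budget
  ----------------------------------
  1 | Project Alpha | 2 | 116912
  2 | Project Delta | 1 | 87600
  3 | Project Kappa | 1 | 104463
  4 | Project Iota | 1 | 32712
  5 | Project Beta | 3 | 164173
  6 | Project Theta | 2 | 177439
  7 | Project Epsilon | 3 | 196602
SELECT department_id, MAX(salary) AS max_salary FROM employees GROUP BY department_id

Execution result:
department_id | max_salary
1 | 72748
2 | 130130
3 | 125213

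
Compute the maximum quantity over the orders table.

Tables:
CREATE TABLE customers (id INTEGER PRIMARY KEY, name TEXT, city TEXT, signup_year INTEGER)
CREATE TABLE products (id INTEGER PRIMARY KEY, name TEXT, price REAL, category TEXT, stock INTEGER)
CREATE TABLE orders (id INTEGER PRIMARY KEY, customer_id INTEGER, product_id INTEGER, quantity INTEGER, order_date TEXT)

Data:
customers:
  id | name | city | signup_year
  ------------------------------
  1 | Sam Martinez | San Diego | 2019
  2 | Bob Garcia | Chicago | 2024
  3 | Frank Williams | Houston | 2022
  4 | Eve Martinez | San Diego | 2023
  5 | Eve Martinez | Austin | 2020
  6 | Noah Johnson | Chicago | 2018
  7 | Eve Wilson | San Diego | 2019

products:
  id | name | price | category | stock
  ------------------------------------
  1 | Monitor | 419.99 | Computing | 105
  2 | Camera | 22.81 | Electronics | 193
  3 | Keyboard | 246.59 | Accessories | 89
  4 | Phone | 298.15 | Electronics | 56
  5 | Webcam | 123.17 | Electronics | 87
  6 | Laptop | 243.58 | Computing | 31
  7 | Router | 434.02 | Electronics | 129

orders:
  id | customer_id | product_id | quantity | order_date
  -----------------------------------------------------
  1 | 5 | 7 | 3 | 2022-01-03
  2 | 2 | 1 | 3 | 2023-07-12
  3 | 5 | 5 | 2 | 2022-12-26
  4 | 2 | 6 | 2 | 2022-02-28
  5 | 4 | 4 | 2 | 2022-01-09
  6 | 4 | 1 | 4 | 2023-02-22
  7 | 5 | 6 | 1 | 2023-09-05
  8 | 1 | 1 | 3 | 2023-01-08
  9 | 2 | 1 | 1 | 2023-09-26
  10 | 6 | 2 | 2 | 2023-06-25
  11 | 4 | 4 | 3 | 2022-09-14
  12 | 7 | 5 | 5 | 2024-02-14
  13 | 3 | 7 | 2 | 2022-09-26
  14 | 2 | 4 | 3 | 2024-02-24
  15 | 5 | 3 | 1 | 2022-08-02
SELECT MAX(quantity) FROM orders

Execution result:
5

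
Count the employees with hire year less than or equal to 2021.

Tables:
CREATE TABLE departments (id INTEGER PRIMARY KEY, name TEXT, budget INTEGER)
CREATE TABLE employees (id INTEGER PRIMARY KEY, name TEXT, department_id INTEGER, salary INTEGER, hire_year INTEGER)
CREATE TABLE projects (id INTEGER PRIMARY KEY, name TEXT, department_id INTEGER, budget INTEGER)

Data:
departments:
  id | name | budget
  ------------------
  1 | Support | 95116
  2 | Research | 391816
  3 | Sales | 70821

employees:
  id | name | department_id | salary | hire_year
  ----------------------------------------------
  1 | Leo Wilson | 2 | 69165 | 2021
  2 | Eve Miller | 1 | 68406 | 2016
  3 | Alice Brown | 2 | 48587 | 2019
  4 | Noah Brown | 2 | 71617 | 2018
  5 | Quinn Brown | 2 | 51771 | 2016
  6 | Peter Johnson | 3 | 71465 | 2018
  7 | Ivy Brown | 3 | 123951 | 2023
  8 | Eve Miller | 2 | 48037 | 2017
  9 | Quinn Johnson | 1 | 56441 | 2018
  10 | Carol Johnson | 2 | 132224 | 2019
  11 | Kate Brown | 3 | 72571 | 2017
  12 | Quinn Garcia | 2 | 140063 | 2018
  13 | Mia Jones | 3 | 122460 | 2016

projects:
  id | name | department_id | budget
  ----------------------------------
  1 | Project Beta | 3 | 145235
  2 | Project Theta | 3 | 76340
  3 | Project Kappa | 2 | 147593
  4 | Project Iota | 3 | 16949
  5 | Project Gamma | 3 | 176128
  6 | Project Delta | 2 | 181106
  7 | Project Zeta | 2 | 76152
SELECT COUNT(*) FROM employees WHERE hire_year <= 2021

Execution result:
12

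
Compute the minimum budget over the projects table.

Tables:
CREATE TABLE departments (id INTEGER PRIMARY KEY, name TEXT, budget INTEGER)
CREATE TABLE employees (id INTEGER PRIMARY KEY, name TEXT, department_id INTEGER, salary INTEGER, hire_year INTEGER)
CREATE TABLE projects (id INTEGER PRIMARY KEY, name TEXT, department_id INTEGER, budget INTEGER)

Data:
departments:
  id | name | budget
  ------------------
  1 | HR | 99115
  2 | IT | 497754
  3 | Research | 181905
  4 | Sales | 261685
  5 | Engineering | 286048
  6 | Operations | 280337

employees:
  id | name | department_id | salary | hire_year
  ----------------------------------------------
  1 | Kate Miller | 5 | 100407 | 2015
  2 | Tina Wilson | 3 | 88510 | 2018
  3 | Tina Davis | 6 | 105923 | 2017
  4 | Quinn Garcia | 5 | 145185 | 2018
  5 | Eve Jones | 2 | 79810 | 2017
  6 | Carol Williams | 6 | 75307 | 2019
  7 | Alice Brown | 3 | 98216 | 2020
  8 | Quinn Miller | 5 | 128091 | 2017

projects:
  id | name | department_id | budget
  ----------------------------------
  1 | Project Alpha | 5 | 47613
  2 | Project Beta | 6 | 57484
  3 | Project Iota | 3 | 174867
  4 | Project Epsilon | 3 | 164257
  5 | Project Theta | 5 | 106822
SELECT MIN(budget) FROM projects

Execution result:
47613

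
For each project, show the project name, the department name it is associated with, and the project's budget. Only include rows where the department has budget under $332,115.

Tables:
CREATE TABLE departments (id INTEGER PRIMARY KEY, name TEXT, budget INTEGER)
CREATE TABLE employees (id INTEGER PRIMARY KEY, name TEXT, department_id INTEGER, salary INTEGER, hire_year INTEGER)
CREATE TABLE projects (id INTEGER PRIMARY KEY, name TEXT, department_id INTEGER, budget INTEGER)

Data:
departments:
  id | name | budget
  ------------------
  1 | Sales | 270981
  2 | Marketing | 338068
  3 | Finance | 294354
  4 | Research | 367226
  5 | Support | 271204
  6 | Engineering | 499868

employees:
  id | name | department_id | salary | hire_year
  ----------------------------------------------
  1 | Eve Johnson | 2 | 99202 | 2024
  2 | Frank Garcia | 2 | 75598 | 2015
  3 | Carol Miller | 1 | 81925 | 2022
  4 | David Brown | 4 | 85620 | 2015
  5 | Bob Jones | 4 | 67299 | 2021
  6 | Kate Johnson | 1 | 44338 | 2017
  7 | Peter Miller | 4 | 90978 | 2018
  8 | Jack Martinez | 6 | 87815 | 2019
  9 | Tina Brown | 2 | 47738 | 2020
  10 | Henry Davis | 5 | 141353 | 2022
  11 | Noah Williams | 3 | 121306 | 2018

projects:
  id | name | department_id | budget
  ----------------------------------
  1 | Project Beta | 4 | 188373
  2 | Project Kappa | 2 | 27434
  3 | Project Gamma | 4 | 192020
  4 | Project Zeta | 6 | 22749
SELECT c.name, p.name AS department, c.budget FROM projects c JOIN departments p ON c.department_id = p.id WHERE p.budget < 332115

Execution result:
(no rows)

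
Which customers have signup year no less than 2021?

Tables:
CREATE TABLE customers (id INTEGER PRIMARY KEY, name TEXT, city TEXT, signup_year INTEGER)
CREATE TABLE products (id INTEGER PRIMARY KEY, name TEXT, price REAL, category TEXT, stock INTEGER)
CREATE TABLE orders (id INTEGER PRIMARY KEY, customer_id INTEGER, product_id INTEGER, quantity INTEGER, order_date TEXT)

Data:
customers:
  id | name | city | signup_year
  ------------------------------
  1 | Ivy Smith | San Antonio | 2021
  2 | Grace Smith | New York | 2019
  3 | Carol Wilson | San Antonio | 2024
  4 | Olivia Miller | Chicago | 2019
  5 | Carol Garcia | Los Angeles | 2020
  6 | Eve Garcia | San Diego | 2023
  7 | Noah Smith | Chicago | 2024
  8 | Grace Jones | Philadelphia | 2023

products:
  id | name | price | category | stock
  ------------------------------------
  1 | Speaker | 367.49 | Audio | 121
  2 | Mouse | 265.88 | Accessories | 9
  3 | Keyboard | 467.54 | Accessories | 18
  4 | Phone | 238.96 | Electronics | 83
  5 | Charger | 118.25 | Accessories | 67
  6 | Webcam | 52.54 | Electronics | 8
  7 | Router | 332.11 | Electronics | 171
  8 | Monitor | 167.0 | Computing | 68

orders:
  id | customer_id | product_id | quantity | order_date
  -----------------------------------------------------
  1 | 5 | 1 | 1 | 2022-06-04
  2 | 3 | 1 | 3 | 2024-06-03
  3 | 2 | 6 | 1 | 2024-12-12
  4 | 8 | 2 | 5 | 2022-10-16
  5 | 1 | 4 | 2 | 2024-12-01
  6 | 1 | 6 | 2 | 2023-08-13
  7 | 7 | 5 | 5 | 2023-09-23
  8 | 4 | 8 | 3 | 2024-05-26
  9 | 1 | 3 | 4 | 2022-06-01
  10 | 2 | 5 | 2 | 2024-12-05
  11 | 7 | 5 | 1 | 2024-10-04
SELECT name, signup_year FROM customers WHERE signup_year >= 2021

Execution result:
name | signup_year
Ivy Smith | 2021
Carol Wilson | 2024
Eve Garcia | 2023
Noah Smith | 2024
Grace Jones | 2023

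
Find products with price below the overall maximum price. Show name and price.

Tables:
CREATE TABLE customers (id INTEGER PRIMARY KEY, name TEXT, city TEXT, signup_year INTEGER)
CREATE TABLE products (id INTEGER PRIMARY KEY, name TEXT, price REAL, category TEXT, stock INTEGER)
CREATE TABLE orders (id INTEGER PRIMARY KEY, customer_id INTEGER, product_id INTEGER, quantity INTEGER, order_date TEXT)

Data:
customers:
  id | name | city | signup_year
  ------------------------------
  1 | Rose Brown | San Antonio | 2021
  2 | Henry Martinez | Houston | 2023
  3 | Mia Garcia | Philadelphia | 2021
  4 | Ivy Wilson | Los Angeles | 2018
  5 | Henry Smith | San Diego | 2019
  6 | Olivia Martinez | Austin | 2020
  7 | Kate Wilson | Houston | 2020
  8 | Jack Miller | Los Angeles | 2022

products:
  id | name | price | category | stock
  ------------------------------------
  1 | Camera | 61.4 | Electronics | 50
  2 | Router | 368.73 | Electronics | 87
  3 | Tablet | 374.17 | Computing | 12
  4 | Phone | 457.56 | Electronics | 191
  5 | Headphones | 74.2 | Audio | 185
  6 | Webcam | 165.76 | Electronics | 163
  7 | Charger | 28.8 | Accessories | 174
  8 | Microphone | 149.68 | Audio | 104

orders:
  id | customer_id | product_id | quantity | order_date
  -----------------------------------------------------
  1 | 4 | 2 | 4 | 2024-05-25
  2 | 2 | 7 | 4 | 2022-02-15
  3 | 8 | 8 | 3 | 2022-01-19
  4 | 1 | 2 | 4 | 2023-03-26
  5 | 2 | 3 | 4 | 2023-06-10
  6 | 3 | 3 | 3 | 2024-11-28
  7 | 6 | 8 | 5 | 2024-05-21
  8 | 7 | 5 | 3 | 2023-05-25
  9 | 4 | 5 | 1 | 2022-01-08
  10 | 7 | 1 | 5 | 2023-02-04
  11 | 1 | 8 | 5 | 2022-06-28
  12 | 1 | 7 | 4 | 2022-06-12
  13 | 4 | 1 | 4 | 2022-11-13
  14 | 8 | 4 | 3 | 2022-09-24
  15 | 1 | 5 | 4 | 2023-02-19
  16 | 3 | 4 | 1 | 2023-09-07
SELECT name, price FROM products WHERE price < (SELECT MAX(price) FROM products)

Execution result:
name | price
Camera | 61.40
Router | 368.73
Tablet | 374.17
Headphones | 74.20
Webcam | 165.76
Charger | 28.80
Microphone | 149.68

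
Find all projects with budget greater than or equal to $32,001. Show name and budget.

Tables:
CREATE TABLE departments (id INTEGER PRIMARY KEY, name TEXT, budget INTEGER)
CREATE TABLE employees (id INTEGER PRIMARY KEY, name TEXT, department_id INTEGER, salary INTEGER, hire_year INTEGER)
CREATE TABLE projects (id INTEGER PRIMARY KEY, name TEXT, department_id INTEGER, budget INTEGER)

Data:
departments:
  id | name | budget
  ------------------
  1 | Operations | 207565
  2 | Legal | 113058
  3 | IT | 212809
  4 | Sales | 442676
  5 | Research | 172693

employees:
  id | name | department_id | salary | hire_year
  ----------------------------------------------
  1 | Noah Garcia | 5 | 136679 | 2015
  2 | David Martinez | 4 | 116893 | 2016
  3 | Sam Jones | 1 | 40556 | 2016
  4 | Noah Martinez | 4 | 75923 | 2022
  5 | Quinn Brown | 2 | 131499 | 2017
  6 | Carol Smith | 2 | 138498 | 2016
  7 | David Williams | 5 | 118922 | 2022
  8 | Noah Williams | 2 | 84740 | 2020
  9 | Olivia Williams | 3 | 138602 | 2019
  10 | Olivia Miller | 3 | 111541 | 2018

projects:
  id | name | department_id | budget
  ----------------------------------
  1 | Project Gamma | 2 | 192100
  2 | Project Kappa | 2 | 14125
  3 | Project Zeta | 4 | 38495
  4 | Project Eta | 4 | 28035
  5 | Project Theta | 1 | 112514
SELECT name, budget FROM projects WHERE budget >= 32001

Execution result:
name | budget
Project Gamma | 192100
Project Zeta | 38495
Project Theta | 112514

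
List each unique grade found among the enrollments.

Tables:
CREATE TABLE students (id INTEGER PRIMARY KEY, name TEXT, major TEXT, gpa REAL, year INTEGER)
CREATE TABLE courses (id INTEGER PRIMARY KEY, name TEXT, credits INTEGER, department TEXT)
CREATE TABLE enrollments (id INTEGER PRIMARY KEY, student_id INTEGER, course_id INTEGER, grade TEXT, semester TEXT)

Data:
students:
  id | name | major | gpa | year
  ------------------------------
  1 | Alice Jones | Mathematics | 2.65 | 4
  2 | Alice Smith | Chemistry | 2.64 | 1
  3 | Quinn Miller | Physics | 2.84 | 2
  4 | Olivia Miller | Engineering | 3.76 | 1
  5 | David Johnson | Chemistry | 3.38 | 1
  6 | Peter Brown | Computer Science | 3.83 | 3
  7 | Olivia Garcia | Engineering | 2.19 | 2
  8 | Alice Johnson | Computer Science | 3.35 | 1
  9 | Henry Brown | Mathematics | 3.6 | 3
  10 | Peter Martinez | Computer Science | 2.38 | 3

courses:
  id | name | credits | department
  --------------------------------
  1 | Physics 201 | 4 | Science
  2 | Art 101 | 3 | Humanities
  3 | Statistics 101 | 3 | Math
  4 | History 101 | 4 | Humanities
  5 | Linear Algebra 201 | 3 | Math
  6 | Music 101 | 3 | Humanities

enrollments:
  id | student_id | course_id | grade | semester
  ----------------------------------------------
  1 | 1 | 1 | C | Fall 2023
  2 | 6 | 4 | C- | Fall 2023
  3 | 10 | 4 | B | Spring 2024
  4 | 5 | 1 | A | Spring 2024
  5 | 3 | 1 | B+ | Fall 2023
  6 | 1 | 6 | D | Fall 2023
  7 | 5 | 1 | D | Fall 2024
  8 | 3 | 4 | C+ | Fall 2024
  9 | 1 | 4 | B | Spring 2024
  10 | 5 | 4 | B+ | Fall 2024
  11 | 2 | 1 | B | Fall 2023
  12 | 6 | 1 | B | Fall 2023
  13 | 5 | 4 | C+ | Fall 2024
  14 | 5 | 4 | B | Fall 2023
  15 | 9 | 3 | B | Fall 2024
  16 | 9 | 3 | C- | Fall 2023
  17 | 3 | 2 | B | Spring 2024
SELECT DISTINCT grade FROM enrollments

Execution result:
grade
C
C-
B
A
B+
D
C+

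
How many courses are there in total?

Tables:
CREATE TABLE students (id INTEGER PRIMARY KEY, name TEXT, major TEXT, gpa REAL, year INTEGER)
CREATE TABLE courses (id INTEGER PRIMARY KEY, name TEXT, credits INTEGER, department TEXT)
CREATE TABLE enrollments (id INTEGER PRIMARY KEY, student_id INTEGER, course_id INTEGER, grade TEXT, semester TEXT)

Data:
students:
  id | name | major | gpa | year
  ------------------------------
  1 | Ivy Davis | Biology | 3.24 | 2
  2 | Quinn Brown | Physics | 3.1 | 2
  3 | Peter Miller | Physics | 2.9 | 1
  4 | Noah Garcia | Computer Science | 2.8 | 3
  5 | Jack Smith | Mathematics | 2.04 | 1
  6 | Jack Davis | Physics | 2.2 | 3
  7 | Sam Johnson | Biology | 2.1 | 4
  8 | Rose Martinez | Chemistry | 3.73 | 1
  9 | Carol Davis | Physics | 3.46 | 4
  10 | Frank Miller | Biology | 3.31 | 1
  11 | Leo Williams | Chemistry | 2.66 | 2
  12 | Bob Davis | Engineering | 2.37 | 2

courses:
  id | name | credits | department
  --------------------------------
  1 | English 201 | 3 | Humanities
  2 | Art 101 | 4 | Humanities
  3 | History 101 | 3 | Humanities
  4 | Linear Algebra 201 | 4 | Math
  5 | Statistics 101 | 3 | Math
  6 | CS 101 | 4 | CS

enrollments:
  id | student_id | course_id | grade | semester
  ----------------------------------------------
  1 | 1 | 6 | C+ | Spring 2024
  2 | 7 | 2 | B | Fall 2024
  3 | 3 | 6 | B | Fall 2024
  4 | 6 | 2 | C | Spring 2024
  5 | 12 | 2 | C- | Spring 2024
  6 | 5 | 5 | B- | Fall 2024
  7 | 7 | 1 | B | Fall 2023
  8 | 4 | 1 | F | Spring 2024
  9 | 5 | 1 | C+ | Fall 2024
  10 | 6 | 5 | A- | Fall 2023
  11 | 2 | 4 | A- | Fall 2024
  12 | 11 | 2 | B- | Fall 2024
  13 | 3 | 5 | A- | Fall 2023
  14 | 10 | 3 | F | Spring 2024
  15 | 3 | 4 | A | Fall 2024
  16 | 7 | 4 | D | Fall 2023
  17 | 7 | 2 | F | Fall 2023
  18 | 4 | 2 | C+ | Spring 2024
SELECT COUNT(*) FROM courses

Execution result:
6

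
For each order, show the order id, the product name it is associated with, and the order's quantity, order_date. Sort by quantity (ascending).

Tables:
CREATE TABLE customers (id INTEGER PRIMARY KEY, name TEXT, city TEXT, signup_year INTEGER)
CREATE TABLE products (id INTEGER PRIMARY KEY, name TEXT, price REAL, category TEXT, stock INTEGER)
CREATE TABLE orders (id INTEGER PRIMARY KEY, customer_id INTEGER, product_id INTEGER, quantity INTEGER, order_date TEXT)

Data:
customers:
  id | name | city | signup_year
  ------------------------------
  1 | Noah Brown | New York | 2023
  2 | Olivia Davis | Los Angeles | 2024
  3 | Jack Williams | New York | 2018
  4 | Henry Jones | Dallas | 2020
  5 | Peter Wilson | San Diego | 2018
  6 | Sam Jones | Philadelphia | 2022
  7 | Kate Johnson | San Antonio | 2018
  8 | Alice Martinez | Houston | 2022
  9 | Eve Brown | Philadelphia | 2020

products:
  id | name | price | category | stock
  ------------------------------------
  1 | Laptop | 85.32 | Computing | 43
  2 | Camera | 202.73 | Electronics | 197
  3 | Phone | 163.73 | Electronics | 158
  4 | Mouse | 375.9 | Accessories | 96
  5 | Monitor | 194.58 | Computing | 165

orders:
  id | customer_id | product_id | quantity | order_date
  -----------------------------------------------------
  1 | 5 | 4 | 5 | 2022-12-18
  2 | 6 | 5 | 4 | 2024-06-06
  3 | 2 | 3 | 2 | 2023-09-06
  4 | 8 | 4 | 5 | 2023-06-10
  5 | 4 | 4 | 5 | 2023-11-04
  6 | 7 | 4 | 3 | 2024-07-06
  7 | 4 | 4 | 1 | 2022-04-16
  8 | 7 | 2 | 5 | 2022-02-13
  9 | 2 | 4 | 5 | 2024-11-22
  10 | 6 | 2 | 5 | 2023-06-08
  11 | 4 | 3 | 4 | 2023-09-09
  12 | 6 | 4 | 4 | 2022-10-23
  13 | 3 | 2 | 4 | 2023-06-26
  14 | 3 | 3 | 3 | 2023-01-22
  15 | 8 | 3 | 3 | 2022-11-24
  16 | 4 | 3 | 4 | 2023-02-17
SELECT c.id, p.name AS product, c.quantity, c.order_date FROM orders c JOIN products p ON c.product_id = p.id ORDER BY c.quantity ASC

Execution result:
id | product | quantity | order_date
7 | Mouse | 1 | 2022-04-16
3 | Phone | 2 | 2023-09-06
6 | Mouse | 3 | 2024-07-06
14 | Phone | 3 | 2023-01-22
15 | Phone | 3 | 2022-11-24
2 | Monitor | 4 | 2024-06-06
11 | Phone | 4 | 2023-09-09
12 | Mouse | 4 | 2022-10-23
13 | Camera | 4 | 2023-06-26
16 | Phone | 4 | 2023-02-17
1 | Mouse | 5 | 2022-12-18
4 | Mouse | 5 | 2023-06-10
5 | Mouse | 5 | 2023-11-04
8 | Camera | 5 | 2022-02-13
9 | Mouse | 5 | 2024-11-22
10 | Camera | 5 | 2023-06-08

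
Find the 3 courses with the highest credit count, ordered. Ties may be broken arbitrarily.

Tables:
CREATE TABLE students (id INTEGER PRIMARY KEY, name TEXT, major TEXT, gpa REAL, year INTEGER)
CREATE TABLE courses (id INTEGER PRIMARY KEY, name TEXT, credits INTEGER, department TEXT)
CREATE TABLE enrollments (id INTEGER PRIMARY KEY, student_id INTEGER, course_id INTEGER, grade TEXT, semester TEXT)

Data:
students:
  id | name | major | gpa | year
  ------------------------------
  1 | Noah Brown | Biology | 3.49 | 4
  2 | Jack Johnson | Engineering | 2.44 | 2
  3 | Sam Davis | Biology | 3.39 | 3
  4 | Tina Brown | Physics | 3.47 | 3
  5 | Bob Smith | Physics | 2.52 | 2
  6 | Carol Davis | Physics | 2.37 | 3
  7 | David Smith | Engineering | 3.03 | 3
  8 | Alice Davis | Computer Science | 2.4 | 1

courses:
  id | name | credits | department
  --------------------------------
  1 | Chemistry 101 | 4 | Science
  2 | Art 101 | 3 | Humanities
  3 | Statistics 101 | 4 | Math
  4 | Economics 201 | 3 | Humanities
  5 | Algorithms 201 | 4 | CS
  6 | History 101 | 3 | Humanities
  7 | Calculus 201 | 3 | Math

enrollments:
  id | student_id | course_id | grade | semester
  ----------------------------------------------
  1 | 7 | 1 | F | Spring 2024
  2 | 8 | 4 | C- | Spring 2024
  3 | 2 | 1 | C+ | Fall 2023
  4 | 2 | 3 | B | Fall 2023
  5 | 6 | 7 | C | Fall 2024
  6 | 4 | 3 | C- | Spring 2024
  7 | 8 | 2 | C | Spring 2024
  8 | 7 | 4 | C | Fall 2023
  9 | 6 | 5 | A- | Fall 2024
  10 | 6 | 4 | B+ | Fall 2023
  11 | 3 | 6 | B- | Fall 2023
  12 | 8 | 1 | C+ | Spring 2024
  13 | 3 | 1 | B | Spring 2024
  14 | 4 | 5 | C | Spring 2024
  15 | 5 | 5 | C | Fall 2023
SELECT name, credits FROM courses ORDER BY credits DESC LIMIT 3

Execution result:
name | credits
Chemistry 101 | 4
Statistics 101 | 4
Algorithms 201 | 4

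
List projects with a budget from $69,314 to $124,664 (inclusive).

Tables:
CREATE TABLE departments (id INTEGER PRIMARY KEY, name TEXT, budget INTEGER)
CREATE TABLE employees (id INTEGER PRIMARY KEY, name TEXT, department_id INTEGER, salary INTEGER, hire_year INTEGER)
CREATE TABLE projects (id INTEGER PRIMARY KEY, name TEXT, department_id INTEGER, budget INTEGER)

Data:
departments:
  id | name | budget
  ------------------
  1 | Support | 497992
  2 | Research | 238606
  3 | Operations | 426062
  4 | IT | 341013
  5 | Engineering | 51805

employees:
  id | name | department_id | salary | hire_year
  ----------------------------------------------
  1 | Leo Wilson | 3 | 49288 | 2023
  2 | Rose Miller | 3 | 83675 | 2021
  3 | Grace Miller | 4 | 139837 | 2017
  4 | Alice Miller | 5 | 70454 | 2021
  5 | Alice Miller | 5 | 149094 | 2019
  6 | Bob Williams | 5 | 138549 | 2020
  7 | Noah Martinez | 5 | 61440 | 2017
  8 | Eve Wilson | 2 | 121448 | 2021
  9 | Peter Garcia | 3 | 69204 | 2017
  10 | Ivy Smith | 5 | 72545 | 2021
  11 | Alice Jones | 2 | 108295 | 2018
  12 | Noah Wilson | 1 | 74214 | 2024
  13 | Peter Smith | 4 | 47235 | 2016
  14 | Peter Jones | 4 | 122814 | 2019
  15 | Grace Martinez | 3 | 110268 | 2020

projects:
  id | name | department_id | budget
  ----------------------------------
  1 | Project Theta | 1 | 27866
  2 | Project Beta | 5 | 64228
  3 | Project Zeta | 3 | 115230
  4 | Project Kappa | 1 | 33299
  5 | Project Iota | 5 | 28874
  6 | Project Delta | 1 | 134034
SELECT name, budget FROM projects WHERE budget BETWEEN 69314 AND 124664

Execution result:
name | budget
Project Zeta | 115230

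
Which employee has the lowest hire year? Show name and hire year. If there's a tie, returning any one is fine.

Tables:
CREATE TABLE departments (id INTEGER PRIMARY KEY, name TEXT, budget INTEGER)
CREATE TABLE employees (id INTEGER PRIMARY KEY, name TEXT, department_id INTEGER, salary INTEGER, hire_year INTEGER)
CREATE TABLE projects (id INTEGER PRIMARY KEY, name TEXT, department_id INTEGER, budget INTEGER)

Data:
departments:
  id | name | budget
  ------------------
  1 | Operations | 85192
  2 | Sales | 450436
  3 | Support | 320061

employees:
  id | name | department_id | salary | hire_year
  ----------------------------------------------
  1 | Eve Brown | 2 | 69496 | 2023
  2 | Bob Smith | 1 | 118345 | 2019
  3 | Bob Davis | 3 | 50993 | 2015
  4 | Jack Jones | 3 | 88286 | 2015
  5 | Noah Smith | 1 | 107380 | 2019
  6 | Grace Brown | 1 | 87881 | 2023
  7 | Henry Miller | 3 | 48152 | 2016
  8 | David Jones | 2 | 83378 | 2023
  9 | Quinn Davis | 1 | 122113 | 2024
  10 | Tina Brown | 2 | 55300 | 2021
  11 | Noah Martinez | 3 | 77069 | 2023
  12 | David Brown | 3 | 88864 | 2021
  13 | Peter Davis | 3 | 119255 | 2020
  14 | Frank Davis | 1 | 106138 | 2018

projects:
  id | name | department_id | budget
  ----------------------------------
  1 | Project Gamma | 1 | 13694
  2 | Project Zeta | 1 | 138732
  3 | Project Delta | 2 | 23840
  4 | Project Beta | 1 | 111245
SELECT name, hire_year FROM employees ORDER BY hire_year ASC LIMIT 1

Execution result:
name | hire_year
Bob Davis | 2015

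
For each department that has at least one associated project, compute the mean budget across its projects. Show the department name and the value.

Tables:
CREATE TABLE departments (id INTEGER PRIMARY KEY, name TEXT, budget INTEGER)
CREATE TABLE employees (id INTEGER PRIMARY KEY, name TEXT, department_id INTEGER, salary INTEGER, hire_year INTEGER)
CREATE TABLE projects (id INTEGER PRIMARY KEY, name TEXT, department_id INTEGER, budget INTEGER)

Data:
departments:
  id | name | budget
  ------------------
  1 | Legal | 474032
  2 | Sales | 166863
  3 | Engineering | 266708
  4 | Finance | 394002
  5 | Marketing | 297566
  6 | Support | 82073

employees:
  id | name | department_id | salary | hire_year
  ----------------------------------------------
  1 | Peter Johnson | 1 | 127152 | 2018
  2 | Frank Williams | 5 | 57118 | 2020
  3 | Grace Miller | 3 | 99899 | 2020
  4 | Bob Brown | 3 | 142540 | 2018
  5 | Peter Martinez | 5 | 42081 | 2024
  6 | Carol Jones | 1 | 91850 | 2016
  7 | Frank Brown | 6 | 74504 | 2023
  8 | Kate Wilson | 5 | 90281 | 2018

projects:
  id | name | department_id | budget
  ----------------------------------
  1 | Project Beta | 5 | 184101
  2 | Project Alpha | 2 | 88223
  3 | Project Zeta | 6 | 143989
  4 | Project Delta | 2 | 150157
SELECT p.name, AVG(c.budget) AS avg_budget FROM projects c JOIN departments p ON c.department_id = p.id GROUP BY p.id, p.name

Execution result:
name | avg_budget
Sales | 119190.00
Marketing | 184101.00
Support | 143989.00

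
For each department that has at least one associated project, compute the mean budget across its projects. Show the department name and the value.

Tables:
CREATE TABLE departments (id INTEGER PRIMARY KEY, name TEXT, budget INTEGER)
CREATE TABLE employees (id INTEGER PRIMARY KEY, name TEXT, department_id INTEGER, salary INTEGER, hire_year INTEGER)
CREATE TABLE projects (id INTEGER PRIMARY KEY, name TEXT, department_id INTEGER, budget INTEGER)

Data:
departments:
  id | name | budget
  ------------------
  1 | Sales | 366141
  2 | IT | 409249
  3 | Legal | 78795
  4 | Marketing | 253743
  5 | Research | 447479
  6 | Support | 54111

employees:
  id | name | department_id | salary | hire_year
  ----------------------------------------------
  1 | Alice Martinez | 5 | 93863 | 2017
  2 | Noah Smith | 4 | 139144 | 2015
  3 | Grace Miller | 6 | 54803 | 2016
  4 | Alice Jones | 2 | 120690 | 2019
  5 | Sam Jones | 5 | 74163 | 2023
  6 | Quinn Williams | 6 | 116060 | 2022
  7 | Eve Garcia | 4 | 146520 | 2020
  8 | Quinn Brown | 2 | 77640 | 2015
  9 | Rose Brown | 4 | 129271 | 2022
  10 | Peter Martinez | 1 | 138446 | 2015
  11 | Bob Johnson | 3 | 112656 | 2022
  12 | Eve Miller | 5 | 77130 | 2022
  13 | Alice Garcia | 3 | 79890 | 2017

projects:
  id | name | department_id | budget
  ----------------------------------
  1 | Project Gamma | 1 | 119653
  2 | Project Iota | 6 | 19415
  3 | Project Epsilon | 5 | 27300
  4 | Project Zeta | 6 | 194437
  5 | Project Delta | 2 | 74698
SELECT p.name, AVG(c.budget) AS avg_budget FROM projects c JOIN departments p ON c.department_id = p.id GROUP BY p.id, p.name

Execution result:
name | avg_budget
Sales | 119653.00
IT | 74698.00
Research | 27300.00
Support | 106926.00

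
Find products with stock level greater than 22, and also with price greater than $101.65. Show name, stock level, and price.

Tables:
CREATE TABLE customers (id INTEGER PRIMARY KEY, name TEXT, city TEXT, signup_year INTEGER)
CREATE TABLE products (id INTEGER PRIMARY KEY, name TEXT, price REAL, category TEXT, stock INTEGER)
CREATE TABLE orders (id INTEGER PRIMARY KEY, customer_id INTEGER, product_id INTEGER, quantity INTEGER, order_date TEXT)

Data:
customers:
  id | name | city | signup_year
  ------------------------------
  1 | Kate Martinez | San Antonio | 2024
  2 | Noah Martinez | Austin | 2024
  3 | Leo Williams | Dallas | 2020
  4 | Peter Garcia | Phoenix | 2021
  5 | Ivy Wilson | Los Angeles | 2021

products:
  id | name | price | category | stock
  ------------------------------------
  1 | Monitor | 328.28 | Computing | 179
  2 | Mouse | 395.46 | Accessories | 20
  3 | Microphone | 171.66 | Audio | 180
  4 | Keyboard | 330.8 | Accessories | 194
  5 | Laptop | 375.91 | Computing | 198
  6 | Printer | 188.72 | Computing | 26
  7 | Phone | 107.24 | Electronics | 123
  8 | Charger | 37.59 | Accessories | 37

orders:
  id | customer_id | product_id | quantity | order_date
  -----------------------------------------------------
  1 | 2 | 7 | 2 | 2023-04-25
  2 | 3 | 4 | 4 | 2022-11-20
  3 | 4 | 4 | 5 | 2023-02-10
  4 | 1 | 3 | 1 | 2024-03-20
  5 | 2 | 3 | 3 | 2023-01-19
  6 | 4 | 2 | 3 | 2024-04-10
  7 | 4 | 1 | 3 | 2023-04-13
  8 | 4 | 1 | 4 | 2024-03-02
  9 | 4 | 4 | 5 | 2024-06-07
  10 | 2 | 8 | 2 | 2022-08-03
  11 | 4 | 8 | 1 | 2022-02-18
SELECT name, stock, price FROM products WHERE stock > 22 AND price > 101.65

Execution result:
name | stock | price
Monitor | 179 | 328.28
Microphone | 180 | 171.66
Keyboard | 194 | 330.80
Laptop | 198 | 375.91
Printer | 26 | 188.72
Phone | 123 | 107.24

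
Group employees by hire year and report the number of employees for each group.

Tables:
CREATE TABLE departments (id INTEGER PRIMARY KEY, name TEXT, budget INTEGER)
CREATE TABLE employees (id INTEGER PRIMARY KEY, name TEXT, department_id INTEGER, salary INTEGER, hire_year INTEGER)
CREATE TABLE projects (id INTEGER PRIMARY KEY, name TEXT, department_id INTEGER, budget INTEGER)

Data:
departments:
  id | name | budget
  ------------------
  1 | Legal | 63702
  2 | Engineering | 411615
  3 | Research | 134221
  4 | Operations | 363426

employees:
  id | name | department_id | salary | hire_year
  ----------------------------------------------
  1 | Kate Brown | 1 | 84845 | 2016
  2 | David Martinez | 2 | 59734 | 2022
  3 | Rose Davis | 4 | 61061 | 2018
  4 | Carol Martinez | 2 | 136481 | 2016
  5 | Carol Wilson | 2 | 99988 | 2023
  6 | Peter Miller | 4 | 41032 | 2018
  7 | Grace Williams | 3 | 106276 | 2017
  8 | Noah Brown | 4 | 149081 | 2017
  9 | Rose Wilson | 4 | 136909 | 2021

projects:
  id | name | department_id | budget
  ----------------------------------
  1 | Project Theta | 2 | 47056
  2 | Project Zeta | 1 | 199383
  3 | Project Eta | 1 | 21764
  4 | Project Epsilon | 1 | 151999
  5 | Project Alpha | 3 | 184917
SELECT hire_year, COUNT(*) AS n FROM employees GROUP BY hire_year

Execution result:
hire_year | n
2016 | 2
2017 | 2
2018 | 2
2021 | 1
2022 | 1
2023 | 1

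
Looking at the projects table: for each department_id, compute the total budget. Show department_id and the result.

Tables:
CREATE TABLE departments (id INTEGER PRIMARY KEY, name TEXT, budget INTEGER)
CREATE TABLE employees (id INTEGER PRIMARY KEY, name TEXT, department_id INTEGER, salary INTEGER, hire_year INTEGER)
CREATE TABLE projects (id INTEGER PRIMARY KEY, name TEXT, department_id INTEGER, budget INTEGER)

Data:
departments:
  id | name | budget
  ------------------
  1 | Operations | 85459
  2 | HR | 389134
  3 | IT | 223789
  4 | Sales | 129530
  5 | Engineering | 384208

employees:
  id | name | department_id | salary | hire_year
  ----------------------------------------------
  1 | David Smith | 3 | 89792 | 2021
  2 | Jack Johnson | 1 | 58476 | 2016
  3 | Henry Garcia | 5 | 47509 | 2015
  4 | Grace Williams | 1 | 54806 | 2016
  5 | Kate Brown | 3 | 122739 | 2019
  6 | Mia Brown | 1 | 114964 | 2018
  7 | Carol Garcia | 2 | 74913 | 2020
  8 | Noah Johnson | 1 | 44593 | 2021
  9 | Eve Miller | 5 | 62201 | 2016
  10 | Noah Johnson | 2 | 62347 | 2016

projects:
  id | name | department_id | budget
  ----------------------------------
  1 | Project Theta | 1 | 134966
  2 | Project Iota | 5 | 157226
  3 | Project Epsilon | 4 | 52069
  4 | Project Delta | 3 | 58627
SELECT department_id, SUM(budget) AS sum_budget FROM projects GROUP BY department_id

Execution result:
department_id | sum_budget
1 | 134966
3 | 58627
4 | 52069
5 | 157226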